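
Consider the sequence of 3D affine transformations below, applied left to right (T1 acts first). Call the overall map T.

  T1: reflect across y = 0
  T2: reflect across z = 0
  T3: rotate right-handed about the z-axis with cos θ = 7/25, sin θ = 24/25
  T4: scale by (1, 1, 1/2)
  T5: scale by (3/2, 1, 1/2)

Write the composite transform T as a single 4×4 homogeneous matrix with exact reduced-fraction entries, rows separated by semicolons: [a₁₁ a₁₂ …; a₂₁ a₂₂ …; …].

T = [21/50 36/25 0 0; 24/25 -7/25 0 0; 0 0 -1/4 0; 0 0 0 1]

T1 = [1 0 0 0; 0 -1 0 0; 0 0 1 0; 0 0 0 1]
T2·T1 = [1 0 0 0; 0 -1 0 0; 0 0 -1 0; 0 0 0 1]
T3·…·T1 = [7/25 24/25 0 0; 24/25 -7/25 0 0; 0 0 -1 0; 0 0 0 1]
T4·…·T1 = [7/25 24/25 0 0; 24/25 -7/25 0 0; 0 0 -1/2 0; 0 0 0 1]
T5·…·T1 = [21/50 36/25 0 0; 24/25 -7/25 0 0; 0 0 -1/4 0; 0 0 0 1]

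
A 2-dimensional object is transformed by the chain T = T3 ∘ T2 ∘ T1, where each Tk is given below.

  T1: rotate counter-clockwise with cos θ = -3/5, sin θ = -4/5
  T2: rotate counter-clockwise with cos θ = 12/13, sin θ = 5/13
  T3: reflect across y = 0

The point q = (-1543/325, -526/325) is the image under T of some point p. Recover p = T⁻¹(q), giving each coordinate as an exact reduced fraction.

p = (-2/5, -5)

T1 = [-3/5 4/5 0; -4/5 -3/5 0; 0 0 1]
T2·T1 = [-16/65 63/65 0; -63/65 -16/65 0; 0 0 1]
T3·…·T1 = [-16/65 63/65 0; 63/65 16/65 0; 0 0 1]
det M = -1; M⁻¹ = [-16/65 63/65 0; 63/65 16/65 0; 0 0 1]
M⁻¹ · (-1543/325, -526/325)ᵀ = (-2/5, -5)ᵀ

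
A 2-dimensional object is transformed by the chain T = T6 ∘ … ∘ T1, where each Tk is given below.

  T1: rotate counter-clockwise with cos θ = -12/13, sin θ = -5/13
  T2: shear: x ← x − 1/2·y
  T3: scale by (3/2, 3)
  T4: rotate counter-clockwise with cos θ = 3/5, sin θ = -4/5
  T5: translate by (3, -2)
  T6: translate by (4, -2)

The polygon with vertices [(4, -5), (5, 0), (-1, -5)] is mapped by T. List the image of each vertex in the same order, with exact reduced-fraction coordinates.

T1 rotate counter-clockwise with cos θ = -12/13, sin θ = -5/13: (4, -5) → (-73/13, 40/13); (5, 0) → (-60/13, -25/13); (-1, -5) → (-1, 5)
T2 shear: x ← x − 1/2·y: (-73/13, 40/13) → (-93/13, 40/13); (-60/13, -25/13) → (-95/26, -25/13); (-1, 5) → (-7/2, 5)
T3 scale by (3/2, 3): (-93/13, 40/13) → (-279/26, 120/13); (-95/26, -25/13) → (-285/52, -75/13); (-7/2, 5) → (-21/4, 15)
T4 rotate counter-clockwise with cos θ = 3/5, sin θ = -4/5: (-279/26, 120/13) → (123/130, 918/65); (-285/52, -75/13) → (-411/52, 12/13); (-21/4, 15) → (177/20, 66/5)
T5 translate by (3, -2): (123/130, 918/65) → (513/130, 788/65); (-411/52, 12/13) → (-255/52, -14/13); (177/20, 66/5) → (237/20, 56/5)
T6 translate by (4, -2): (513/130, 788/65) → (1033/130, 658/65); (-255/52, -14/13) → (-47/52, -40/13); (237/20, 56/5) → (317/20, 46/5)

image vertices: (1033/130, 658/65), (-47/52, -40/13), (317/20, 46/5)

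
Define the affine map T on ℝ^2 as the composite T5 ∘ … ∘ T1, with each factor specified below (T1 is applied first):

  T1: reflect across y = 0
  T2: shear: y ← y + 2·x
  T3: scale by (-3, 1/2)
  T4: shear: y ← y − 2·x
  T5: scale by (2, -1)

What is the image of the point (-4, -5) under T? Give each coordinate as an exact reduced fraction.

T1 reflect across y = 0: (-4, -5) → (-4, 5)
T2 shear: y ← y + 2·x: (-4, 5) → (-4, -3)
T3 scale by (-3, 1/2): (-4, -3) → (12, -3/2)
T4 shear: y ← y − 2·x: (12, -3/2) → (12, -51/2)
T5 scale by (2, -1): (12, -51/2) → (24, 51/2)

T(p) = (24, 51/2)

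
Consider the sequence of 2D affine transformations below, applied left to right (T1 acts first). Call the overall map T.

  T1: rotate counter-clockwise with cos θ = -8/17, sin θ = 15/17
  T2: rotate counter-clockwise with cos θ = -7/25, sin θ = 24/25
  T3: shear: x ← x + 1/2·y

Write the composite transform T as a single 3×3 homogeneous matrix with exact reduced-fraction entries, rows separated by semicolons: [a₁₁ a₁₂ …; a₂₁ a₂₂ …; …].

T = [-181/170 29/85 0; -297/425 -304/425 0; 0 0 1]

T1 = [-8/17 -15/17 0; 15/17 -8/17 0; 0 0 1]
T2·T1 = [-304/425 297/425 0; -297/425 -304/425 0; 0 0 1]
T3·…·T1 = [-181/170 29/85 0; -297/425 -304/425 0; 0 0 1]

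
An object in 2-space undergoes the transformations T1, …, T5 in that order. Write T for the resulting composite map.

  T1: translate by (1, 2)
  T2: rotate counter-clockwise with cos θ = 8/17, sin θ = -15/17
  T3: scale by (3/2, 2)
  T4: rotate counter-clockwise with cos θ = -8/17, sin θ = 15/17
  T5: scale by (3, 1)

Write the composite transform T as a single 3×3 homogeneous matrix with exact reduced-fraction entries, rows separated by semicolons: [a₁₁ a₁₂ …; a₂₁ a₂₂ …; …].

T1 = [1 0 1; 0 1 2; 0 0 1]
T2·T1 = [8/17 15/17 38/17; -15/17 8/17 1/17; 0 0 1]
T3·…·T1 = [12/17 45/34 57/17; -30/17 16/17 2/17; 0 0 1]
T4·…·T1 = [354/289 -420/289 -486/289; 420/289 419/578 839/289; 0 0 1]
T5·…·T1 = [1062/289 -1260/289 -1458/289; 420/289 419/578 839/289; 0 0 1]

T = [1062/289 -1260/289 -1458/289; 420/289 419/578 839/289; 0 0 1]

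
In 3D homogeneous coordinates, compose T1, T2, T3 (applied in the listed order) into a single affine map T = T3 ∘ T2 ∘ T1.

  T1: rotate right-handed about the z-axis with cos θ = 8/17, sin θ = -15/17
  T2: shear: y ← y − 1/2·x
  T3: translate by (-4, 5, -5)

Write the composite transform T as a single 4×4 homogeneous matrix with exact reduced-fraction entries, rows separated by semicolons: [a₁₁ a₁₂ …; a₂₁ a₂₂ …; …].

T1 = [8/17 15/17 0 0; -15/17 8/17 0 0; 0 0 1 0; 0 0 0 1]
T2·T1 = [8/17 15/17 0 0; -19/17 1/34 0 0; 0 0 1 0; 0 0 0 1]
T3·…·T1 = [8/17 15/17 0 -4; -19/17 1/34 0 5; 0 0 1 -5; 0 0 0 1]

T = [8/17 15/17 0 -4; -19/17 1/34 0 5; 0 0 1 -5; 0 0 0 1]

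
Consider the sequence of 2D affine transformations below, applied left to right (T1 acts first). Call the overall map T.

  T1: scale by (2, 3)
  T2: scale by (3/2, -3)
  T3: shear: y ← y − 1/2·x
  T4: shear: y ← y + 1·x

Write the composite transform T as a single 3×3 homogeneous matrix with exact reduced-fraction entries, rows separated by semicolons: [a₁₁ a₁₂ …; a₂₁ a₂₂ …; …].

T = [3 0 0; 3/2 -9 0; 0 0 1]

T1 = [2 0 0; 0 3 0; 0 0 1]
T2·T1 = [3 0 0; 0 -9 0; 0 0 1]
T3·…·T1 = [3 0 0; -3/2 -9 0; 0 0 1]
T4·…·T1 = [3 0 0; 3/2 -9 0; 0 0 1]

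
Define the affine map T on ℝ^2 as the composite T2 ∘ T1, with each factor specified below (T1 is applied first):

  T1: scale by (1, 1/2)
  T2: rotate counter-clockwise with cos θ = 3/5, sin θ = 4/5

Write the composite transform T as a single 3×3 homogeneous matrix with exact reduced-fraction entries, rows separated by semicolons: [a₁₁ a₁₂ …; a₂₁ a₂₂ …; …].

T1 = [1 0 0; 0 1/2 0; 0 0 1]
T2·T1 = [3/5 -2/5 0; 4/5 3/10 0; 0 0 1]

T = [3/5 -2/5 0; 4/5 3/10 0; 0 0 1]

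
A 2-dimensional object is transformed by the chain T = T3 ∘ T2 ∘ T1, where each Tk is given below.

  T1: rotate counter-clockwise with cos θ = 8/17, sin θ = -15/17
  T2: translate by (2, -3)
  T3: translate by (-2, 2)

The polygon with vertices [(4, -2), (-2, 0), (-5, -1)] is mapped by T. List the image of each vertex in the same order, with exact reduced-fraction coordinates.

image vertices: (2/17, -93/17), (-16/17, 13/17), (-55/17, 50/17)

T1 rotate counter-clockwise with cos θ = 8/17, sin θ = -15/17: (4, -2) → (2/17, -76/17); (-2, 0) → (-16/17, 30/17); (-5, -1) → (-55/17, 67/17)
T2 translate by (2, -3): (2/17, -76/17) → (36/17, -127/17); (-16/17, 30/17) → (18/17, -21/17); (-55/17, 67/17) → (-21/17, 16/17)
T3 translate by (-2, 2): (36/17, -127/17) → (2/17, -93/17); (18/17, -21/17) → (-16/17, 13/17); (-21/17, 16/17) → (-55/17, 50/17)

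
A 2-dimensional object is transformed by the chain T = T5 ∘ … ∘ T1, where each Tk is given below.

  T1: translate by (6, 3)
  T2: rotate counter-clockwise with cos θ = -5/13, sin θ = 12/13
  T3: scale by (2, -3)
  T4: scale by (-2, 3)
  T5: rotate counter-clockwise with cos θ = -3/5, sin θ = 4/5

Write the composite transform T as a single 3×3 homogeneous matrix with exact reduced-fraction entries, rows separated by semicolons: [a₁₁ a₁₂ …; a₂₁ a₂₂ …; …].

T = [372/65 -324/65 252/13; 404/65 57/65 519/13; 0 0 1]

T1 = [1 0 6; 0 1 3; 0 0 1]
T2·T1 = [-5/13 -12/13 -66/13; 12/13 -5/13 57/13; 0 0 1]
T3·…·T1 = [-10/13 -24/13 -132/13; -36/13 15/13 -171/13; 0 0 1]
T4·…·T1 = [20/13 48/13 264/13; -108/13 45/13 -513/13; 0 0 1]
T5·…·T1 = [372/65 -324/65 252/13; 404/65 57/65 519/13; 0 0 1]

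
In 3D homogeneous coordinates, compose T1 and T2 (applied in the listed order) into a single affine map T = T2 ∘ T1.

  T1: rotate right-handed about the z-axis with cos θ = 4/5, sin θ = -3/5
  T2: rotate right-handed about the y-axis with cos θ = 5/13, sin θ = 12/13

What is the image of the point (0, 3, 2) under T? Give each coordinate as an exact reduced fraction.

T1 rotate right-handed about the z-axis with cos θ = 4/5, sin θ = -3/5: (0, 3, 2) → (9/5, 12/5, 2)
T2 rotate right-handed about the y-axis with cos θ = 5/13, sin θ = 12/13: (9/5, 12/5, 2) → (33/13, 12/5, -58/65)

T(p) = (33/13, 12/5, -58/65)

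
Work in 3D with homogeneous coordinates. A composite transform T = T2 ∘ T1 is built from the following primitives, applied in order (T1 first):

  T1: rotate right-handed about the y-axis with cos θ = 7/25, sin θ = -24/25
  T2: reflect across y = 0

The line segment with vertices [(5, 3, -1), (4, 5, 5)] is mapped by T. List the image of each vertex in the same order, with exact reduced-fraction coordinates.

image vertices: (59/25, -3, 113/25), (-92/25, -5, 131/25)

T1 rotate right-handed about the y-axis with cos θ = 7/25, sin θ = -24/25: (5, 3, -1) → (59/25, 3, 113/25); (4, 5, 5) → (-92/25, 5, 131/25)
T2 reflect across y = 0: (59/25, 3, 113/25) → (59/25, -3, 113/25); (-92/25, 5, 131/25) → (-92/25, -5, 131/25)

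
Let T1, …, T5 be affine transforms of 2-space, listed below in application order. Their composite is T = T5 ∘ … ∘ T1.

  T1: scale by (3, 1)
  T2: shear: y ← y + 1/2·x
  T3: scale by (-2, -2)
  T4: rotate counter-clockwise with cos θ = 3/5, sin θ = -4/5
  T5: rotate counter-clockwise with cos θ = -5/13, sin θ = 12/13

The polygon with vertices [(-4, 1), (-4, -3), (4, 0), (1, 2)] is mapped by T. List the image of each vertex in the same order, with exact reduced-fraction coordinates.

image vertices: (232/65, 1674/65), (-216/65, 1938/65), (-24/13, -348/13), (194/65, -567/65)

T1 scale by (3, 1): (-4, 1) → (-12, 1); (-4, -3) → (-12, -3); (4, 0) → (12, 0); (1, 2) → (3, 2)
T2 shear: y ← y + 1/2·x: (-12, 1) → (-12, -5); (-12, -3) → (-12, -9); (12, 0) → (12, 6); (3, 2) → (3, 7/2)
T3 scale by (-2, -2): (-12, -5) → (24, 10); (-12, -9) → (24, 18); (12, 6) → (-24, -12); (3, 7/2) → (-6, -7)
T4 rotate counter-clockwise with cos θ = 3/5, sin θ = -4/5: (24, 10) → (112/5, -66/5); (24, 18) → (144/5, -42/5); (-24, -12) → (-24, 12); (-6, -7) → (-46/5, 3/5)
T5 rotate counter-clockwise with cos θ = -5/13, sin θ = 12/13: (112/5, -66/5) → (232/65, 1674/65); (144/5, -42/5) → (-216/65, 1938/65); (-24, 12) → (-24/13, -348/13); (-46/5, 3/5) → (194/65, -567/65)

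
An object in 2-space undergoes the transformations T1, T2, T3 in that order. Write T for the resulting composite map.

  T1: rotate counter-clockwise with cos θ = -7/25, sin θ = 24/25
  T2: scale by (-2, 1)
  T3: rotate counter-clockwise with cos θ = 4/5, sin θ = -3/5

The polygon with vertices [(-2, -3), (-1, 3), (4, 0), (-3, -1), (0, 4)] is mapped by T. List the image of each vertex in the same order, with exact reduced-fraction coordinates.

image vertices: (-769/125, 408/125), (77/25, -114/25), (512/125, 216/125), (-111/25, 2/25), (684/125, -688/125)

T1 rotate counter-clockwise with cos θ = -7/25, sin θ = 24/25: (-2, -3) → (86/25, -27/25); (-1, 3) → (-13/5, -9/5); (4, 0) → (-28/25, 96/25); (-3, -1) → (9/5, -13/5); (0, 4) → (-96/25, -28/25)
T2 scale by (-2, 1): (86/25, -27/25) → (-172/25, -27/25); (-13/5, -9/5) → (26/5, -9/5); (-28/25, 96/25) → (56/25, 96/25); (9/5, -13/5) → (-18/5, -13/5); (-96/25, -28/25) → (192/25, -28/25)
T3 rotate counter-clockwise with cos θ = 4/5, sin θ = -3/5: (-172/25, -27/25) → (-769/125, 408/125); (26/5, -9/5) → (77/25, -114/25); (56/25, 96/25) → (512/125, 216/125); (-18/5, -13/5) → (-111/25, 2/25); (192/25, -28/25) → (684/125, -688/125)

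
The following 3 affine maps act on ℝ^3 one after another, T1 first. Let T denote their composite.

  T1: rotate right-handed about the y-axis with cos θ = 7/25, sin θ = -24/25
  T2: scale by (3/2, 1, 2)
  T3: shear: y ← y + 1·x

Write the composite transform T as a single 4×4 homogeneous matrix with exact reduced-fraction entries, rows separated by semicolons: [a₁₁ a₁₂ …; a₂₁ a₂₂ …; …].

T1 = [7/25 0 -24/25 0; 0 1 0 0; 24/25 0 7/25 0; 0 0 0 1]
T2·T1 = [21/50 0 -36/25 0; 0 1 0 0; 48/25 0 14/25 0; 0 0 0 1]
T3·…·T1 = [21/50 0 -36/25 0; 21/50 1 -36/25 0; 48/25 0 14/25 0; 0 0 0 1]

T = [21/50 0 -36/25 0; 21/50 1 -36/25 0; 48/25 0 14/25 0; 0 0 0 1]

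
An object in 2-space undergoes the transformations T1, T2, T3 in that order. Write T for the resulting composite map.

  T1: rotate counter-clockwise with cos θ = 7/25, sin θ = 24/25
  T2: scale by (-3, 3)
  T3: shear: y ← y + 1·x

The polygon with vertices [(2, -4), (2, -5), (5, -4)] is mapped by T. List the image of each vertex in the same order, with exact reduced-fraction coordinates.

image vertices: (-66/5, -54/5), (-402/25, -363/25), (-393/25, -117/25)

T1 rotate counter-clockwise with cos θ = 7/25, sin θ = 24/25: (2, -4) → (22/5, 4/5); (2, -5) → (134/25, 13/25); (5, -4) → (131/25, 92/25)
T2 scale by (-3, 3): (22/5, 4/5) → (-66/5, 12/5); (134/25, 13/25) → (-402/25, 39/25); (131/25, 92/25) → (-393/25, 276/25)
T3 shear: y ← y + 1·x: (-66/5, 12/5) → (-66/5, -54/5); (-402/25, 39/25) → (-402/25, -363/25); (-393/25, 276/25) → (-393/25, -117/25)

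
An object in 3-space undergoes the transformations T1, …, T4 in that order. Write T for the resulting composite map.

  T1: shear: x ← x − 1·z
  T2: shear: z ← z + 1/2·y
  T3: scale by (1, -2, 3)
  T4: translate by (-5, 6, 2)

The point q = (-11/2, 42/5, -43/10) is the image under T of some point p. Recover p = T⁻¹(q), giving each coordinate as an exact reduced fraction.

T1 = [1 0 -1 0; 0 1 0 0; 0 0 1 0; 0 0 0 1]
T2·T1 = [1 0 -1 0; 0 1 0 0; 0 1/2 1 0; 0 0 0 1]
T3·…·T1 = [1 0 -1 0; 0 -2 0 0; 0 3/2 3 0; 0 0 0 1]
T4·…·T1 = [1 0 -1 -5; 0 -2 0 6; 0 3/2 3 2; 0 0 0 1]
det M = -6; M⁻¹ = [1 1/4 1/3 17/6; 0 -1/2 0 3; 0 1/4 1/3 -13/6; 0 0 0 1]
M⁻¹ · (-11/2, 42/5, -43/10)ᵀ = (-2, -6/5, -3/2)ᵀ

p = (-2, -6/5, -3/2)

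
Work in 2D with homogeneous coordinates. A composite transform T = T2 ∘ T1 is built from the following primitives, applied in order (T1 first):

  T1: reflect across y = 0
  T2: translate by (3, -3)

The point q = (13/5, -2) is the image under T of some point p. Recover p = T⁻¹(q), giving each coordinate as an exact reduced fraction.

T1 = [1 0 0; 0 -1 0; 0 0 1]
T2·T1 = [1 0 3; 0 -1 -3; 0 0 1]
det M = -1; M⁻¹ = [1 0 -3; 0 -1 -3; 0 0 1]
M⁻¹ · (13/5, -2)ᵀ = (-2/5, -1)ᵀ

p = (-2/5, -1)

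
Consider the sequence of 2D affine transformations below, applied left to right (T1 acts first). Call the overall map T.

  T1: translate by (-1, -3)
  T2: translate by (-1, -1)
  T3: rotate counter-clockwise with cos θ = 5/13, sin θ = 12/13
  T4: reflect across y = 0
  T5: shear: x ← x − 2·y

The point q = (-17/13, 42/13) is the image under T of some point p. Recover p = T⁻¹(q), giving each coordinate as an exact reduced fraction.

T1 = [1 0 -1; 0 1 -3; 0 0 1]
T2·T1 = [1 0 -2; 0 1 -4; 0 0 1]
T3·…·T1 = [5/13 -12/13 38/13; 12/13 5/13 -44/13; 0 0 1]
T4·…·T1 = [5/13 -12/13 38/13; -12/13 -5/13 44/13; 0 0 1]
T5·…·T1 = [29/13 -2/13 -50/13; -12/13 -5/13 44/13; 0 0 1]
det M = -1; M⁻¹ = [5/13 -2/13 2; -12/13 -29/13 4; 0 0 1]
M⁻¹ · (-17/13, 42/13)ᵀ = (1, -2)ᵀ

p = (1, -2)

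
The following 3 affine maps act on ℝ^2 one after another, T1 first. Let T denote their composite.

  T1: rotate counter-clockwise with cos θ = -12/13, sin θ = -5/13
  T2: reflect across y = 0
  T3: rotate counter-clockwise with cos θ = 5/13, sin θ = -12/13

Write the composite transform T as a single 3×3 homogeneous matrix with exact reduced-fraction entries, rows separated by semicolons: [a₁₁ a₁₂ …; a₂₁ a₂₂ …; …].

T = [0 1 0; 1 0 0; 0 0 1]

T1 = [-12/13 5/13 0; -5/13 -12/13 0; 0 0 1]
T2·T1 = [-12/13 5/13 0; 5/13 12/13 0; 0 0 1]
T3·…·T1 = [0 1 0; 1 0 0; 0 0 1]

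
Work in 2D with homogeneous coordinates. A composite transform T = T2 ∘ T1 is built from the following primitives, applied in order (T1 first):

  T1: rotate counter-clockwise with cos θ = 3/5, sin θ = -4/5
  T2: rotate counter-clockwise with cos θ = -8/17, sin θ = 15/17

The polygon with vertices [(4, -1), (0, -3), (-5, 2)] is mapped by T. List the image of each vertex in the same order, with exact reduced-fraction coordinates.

T1 rotate counter-clockwise with cos θ = 3/5, sin θ = -4/5: (4, -1) → (8/5, -19/5); (0, -3) → (-12/5, -9/5); (-5, 2) → (-7/5, 26/5)
T2 rotate counter-clockwise with cos θ = -8/17, sin θ = 15/17: (8/5, -19/5) → (13/5, 16/5); (-12/5, -9/5) → (231/85, -108/85); (-7/5, 26/5) → (-334/85, -313/85)

image vertices: (13/5, 16/5), (231/85, -108/85), (-334/85, -313/85)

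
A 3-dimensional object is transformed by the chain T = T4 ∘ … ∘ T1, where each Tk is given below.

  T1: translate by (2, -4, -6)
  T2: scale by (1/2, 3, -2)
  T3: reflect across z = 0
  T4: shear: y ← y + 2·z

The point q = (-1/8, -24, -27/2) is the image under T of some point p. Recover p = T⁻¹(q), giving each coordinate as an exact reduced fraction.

T1 = [1 0 0 2; 0 1 0 -4; 0 0 1 -6; 0 0 0 1]
T2·T1 = [1/2 0 0 1; 0 3 0 -12; 0 0 -2 12; 0 0 0 1]
T3·…·T1 = [1/2 0 0 1; 0 3 0 -12; 0 0 2 -12; 0 0 0 1]
T4·…·T1 = [1/2 0 0 1; 0 3 4 -36; 0 0 2 -12; 0 0 0 1]
det M = 3; M⁻¹ = [2 0 0 -2; 0 1/3 -2/3 4; 0 0 1/2 6; 0 0 0 1]
M⁻¹ · (-1/8, -24, -27/2)ᵀ = (-9/4, 5, -3/4)ᵀ

p = (-9/4, 5, -3/4)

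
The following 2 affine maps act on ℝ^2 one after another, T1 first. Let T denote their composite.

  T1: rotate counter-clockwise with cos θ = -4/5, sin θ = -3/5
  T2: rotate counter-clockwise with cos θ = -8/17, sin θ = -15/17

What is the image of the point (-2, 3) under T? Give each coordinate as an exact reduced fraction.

T1 rotate counter-clockwise with cos θ = -4/5, sin θ = -3/5: (-2, 3) → (17/5, -6/5)
T2 rotate counter-clockwise with cos θ = -8/17, sin θ = -15/17: (17/5, -6/5) → (-226/85, -207/85)

T(p) = (-226/85, -207/85)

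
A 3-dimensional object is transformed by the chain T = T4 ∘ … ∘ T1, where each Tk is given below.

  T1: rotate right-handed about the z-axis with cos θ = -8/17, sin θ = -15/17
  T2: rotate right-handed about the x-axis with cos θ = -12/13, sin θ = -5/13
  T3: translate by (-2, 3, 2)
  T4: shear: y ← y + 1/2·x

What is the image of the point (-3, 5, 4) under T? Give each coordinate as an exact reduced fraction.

T1 rotate right-handed about the z-axis with cos θ = -8/17, sin θ = -15/17: (-3, 5, 4) → (99/17, 5/17, 4)
T2 rotate right-handed about the x-axis with cos θ = -12/13, sin θ = -5/13: (99/17, 5/17, 4) → (99/17, 280/221, -841/221)
T3 translate by (-2, 3, 2): (99/17, 280/221, -841/221) → (65/17, 943/221, -399/221)
T4 shear: y ← y + 1/2·x: (65/17, 943/221, -399/221) → (65/17, 2731/442, -399/221)

T(p) = (65/17, 2731/442, -399/221)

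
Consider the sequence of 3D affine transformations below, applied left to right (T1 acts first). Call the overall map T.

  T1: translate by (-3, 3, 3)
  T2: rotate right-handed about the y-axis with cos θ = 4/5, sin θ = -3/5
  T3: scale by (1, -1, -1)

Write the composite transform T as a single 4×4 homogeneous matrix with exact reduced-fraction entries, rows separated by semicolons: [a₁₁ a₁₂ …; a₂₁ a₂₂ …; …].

T1 = [1 0 0 -3; 0 1 0 3; 0 0 1 3; 0 0 0 1]
T2·T1 = [4/5 0 -3/5 -21/5; 0 1 0 3; 3/5 0 4/5 3/5; 0 0 0 1]
T3·…·T1 = [4/5 0 -3/5 -21/5; 0 -1 0 -3; -3/5 0 -4/5 -3/5; 0 0 0 1]

T = [4/5 0 -3/5 -21/5; 0 -1 0 -3; -3/5 0 -4/5 -3/5; 0 0 0 1]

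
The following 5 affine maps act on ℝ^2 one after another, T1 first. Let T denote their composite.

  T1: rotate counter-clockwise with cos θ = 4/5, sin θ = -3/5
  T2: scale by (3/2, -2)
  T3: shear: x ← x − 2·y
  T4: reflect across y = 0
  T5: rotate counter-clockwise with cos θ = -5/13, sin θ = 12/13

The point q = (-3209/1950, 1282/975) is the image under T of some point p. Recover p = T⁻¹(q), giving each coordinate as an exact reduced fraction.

T1 = [4/5 3/5 0; -3/5 4/5 0; 0 0 1]
T2·T1 = [6/5 9/10 0; 6/5 -8/5 0; 0 0 1]
T3·…·T1 = [-6/5 41/10 0; 6/5 -8/5 0; 0 0 1]
T4·…·T1 = [-6/5 41/10 0; -6/5 8/5 0; 0 0 1]
T5·…·T1 = [102/65 -397/130 0; -42/65 206/65 0; 0 0 1]
det M = 3; M⁻¹ = [206/195 397/390 0; 14/65 34/65 0; 0 0 1]
M⁻¹ · (-3209/1950, 1282/975)ᵀ = (-2/5, 1/3)ᵀ

p = (-2/5, 1/3)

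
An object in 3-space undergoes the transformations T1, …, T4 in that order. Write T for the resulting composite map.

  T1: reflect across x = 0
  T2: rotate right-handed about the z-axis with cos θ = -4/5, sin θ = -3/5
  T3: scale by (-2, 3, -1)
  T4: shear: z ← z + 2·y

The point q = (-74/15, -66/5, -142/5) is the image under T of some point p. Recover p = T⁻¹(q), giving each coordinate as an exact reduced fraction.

T1 = [-1 0 0 0; 0 1 0 0; 0 0 1 0; 0 0 0 1]
T2·T1 = [4/5 3/5 0 0; 3/5 -4/5 0 0; 0 0 1 0; 0 0 0 1]
T3·…·T1 = [-8/5 -6/5 0 0; 9/5 -12/5 0 0; 0 0 -1 0; 0 0 0 1]
T4·…·T1 = [-8/5 -6/5 0 0; 9/5 -12/5 0 0; 18/5 -24/5 -1 0; 0 0 0 1]
det M = -6; M⁻¹ = [-2/5 1/5 0 0; -3/10 -4/15 0 0; 0 2 -1 0; 0 0 0 1]
M⁻¹ · (-74/15, -66/5, -142/5)ᵀ = (-2/3, 5, 2)ᵀ

p = (-2/3, 5, 2)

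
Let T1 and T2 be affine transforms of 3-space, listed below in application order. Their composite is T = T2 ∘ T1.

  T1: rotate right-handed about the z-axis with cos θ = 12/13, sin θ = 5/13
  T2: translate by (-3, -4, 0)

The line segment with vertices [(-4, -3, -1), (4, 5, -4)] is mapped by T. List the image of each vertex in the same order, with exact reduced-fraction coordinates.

image vertices: (-72/13, -108/13, -1), (-16/13, 28/13, -4)

T1 rotate right-handed about the z-axis with cos θ = 12/13, sin θ = 5/13: (-4, -3, -1) → (-33/13, -56/13, -1); (4, 5, -4) → (23/13, 80/13, -4)
T2 translate by (-3, -4, 0): (-33/13, -56/13, -1) → (-72/13, -108/13, -1); (23/13, 80/13, -4) → (-16/13, 28/13, -4)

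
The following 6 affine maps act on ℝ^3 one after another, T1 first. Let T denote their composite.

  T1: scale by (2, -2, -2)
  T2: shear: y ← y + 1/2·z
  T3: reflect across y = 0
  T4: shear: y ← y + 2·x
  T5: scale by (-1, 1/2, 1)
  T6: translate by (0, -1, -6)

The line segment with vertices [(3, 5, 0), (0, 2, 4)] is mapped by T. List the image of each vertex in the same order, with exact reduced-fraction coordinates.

image vertices: (-6, 10, -6), (0, 3, -14)

T1 scale by (2, -2, -2): (3, 5, 0) → (6, -10, 0); (0, 2, 4) → (0, -4, -8)
T2 shear: y ← y + 1/2·z: (6, -10, 0) → (6, -10, 0); (0, -4, -8) → (0, -8, -8)
T3 reflect across y = 0: (6, -10, 0) → (6, 10, 0); (0, -8, -8) → (0, 8, -8)
T4 shear: y ← y + 2·x: (6, 10, 0) → (6, 22, 0); (0, 8, -8) → (0, 8, -8)
T5 scale by (-1, 1/2, 1): (6, 22, 0) → (-6, 11, 0); (0, 8, -8) → (0, 4, -8)
T6 translate by (0, -1, -6): (-6, 11, 0) → (-6, 10, -6); (0, 4, -8) → (0, 3, -14)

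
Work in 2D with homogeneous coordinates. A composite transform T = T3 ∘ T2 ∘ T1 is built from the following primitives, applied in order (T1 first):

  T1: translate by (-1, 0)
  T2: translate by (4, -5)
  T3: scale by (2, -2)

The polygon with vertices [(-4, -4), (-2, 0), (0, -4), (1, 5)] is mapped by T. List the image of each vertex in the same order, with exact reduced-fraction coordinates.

T1 translate by (-1, 0): (-4, -4) → (-5, -4); (-2, 0) → (-3, 0); (0, -4) → (-1, -4); (1, 5) → (0, 5)
T2 translate by (4, -5): (-5, -4) → (-1, -9); (-3, 0) → (1, -5); (-1, -4) → (3, -9); (0, 5) → (4, 0)
T3 scale by (2, -2): (-1, -9) → (-2, 18); (1, -5) → (2, 10); (3, -9) → (6, 18); (4, 0) → (8, 0)

image vertices: (-2, 18), (2, 10), (6, 18), (8, 0)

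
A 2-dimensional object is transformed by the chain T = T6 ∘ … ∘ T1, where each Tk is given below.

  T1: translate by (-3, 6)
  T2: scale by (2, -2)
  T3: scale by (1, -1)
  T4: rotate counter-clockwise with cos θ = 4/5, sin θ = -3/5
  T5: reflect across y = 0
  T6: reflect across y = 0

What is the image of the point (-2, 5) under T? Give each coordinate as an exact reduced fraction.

T(p) = (26/5, 118/5)

T1 translate by (-3, 6): (-2, 5) → (-5, 11)
T2 scale by (2, -2): (-5, 11) → (-10, -22)
T3 scale by (1, -1): (-10, -22) → (-10, 22)
T4 rotate counter-clockwise with cos θ = 4/5, sin θ = -3/5: (-10, 22) → (26/5, 118/5)
T5 reflect across y = 0: (26/5, 118/5) → (26/5, -118/5)
T6 reflect across y = 0: (26/5, -118/5) → (26/5, 118/5)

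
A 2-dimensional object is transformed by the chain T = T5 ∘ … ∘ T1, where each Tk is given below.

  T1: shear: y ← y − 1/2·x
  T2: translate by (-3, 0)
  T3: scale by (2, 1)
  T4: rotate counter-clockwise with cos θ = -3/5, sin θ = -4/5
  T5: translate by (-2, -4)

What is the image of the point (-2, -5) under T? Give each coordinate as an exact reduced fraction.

T1 shear: y ← y − 1/2·x: (-2, -5) → (-2, -4)
T2 translate by (-3, 0): (-2, -4) → (-5, -4)
T3 scale by (2, 1): (-5, -4) → (-10, -4)
T4 rotate counter-clockwise with cos θ = -3/5, sin θ = -4/5: (-10, -4) → (14/5, 52/5)
T5 translate by (-2, -4): (14/5, 52/5) → (4/5, 32/5)

T(p) = (4/5, 32/5)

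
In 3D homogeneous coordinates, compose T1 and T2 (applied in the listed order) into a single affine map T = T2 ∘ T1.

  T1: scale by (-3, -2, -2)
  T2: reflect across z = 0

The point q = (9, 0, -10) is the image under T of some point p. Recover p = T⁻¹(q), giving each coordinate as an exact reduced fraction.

T1 = [-3 0 0 0; 0 -2 0 0; 0 0 -2 0; 0 0 0 1]
T2·T1 = [-3 0 0 0; 0 -2 0 0; 0 0 2 0; 0 0 0 1]
det M = 12; M⁻¹ = [-1/3 0 0 0; 0 -1/2 0 0; 0 0 1/2 0; 0 0 0 1]
M⁻¹ · (9, 0, -10)ᵀ = (-3, 0, -5)ᵀ

p = (-3, 0, -5)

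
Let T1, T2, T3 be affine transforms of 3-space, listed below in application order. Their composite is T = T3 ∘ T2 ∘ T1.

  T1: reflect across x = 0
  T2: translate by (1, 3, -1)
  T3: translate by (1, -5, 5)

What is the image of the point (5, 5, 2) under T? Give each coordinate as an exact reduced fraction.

T1 reflect across x = 0: (5, 5, 2) → (-5, 5, 2)
T2 translate by (1, 3, -1): (-5, 5, 2) → (-4, 8, 1)
T3 translate by (1, -5, 5): (-4, 8, 1) → (-3, 3, 6)

T(p) = (-3, 3, 6)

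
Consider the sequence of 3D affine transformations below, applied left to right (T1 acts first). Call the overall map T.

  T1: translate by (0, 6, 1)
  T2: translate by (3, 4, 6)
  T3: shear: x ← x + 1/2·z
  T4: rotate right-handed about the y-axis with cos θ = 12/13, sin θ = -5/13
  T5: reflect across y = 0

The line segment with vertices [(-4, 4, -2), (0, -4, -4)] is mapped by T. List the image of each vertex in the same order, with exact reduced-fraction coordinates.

T1 translate by (0, 6, 1): (-4, 4, -2) → (-4, 10, -1); (0, -4, -4) → (0, 2, -3)
T2 translate by (3, 4, 6): (-4, 10, -1) → (-1, 14, 5); (0, 2, -3) → (3, 6, 3)
T3 shear: x ← x + 1/2·z: (-1, 14, 5) → (3/2, 14, 5); (3, 6, 3) → (9/2, 6, 3)
T4 rotate right-handed about the y-axis with cos θ = 12/13, sin θ = -5/13: (3/2, 14, 5) → (-7/13, 14, 135/26); (9/2, 6, 3) → (3, 6, 9/2)
T5 reflect across y = 0: (-7/13, 14, 135/26) → (-7/13, -14, 135/26); (3, 6, 9/2) → (3, -6, 9/2)

image vertices: (-7/13, -14, 135/26), (3, -6, 9/2)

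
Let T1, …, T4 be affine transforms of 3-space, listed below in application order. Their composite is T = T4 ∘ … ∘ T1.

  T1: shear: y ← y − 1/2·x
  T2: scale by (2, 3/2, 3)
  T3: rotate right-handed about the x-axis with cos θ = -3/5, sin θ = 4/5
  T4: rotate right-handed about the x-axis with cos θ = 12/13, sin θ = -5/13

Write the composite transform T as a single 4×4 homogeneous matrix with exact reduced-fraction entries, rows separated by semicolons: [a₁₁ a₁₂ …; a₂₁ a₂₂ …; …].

T = [2 0 0 0; 12/65 -24/65 -189/65 0; -189/260 189/130 -48/65 0; 0 0 0 1]

T1 = [1 0 0 0; -1/2 1 0 0; 0 0 1 0; 0 0 0 1]
T2·T1 = [2 0 0 0; -3/4 3/2 0 0; 0 0 3 0; 0 0 0 1]
T3·…·T1 = [2 0 0 0; 9/20 -9/10 -12/5 0; -3/5 6/5 -9/5 0; 0 0 0 1]
T4·…·T1 = [2 0 0 0; 12/65 -24/65 -189/65 0; -189/260 189/130 -48/65 0; 0 0 0 1]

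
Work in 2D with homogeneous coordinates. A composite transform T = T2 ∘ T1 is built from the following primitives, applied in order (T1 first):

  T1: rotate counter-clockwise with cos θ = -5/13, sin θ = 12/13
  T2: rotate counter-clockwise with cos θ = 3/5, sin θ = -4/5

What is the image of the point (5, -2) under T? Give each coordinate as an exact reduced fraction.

T(p) = (277/65, 214/65)

T1 rotate counter-clockwise with cos θ = -5/13, sin θ = 12/13: (5, -2) → (-1/13, 70/13)
T2 rotate counter-clockwise with cos θ = 3/5, sin θ = -4/5: (-1/13, 70/13) → (277/65, 214/65)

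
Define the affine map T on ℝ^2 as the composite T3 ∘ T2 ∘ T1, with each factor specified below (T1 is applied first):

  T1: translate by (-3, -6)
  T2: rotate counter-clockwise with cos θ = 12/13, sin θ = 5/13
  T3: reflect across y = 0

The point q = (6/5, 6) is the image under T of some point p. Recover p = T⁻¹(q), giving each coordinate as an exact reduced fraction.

p = (9/5, 0)

T1 = [1 0 -3; 0 1 -6; 0 0 1]
T2·T1 = [12/13 -5/13 -6/13; 5/13 12/13 -87/13; 0 0 1]
T3·…·T1 = [12/13 -5/13 -6/13; -5/13 -12/13 87/13; 0 0 1]
det M = -1; M⁻¹ = [12/13 -5/13 3; -5/13 -12/13 6; 0 0 1]
M⁻¹ · (6/5, 6)ᵀ = (9/5, 0)ᵀ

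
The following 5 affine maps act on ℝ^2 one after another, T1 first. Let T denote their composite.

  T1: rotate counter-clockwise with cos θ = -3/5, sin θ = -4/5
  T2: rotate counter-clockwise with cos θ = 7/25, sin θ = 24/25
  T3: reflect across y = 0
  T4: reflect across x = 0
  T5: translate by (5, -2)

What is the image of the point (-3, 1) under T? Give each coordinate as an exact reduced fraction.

T(p) = (6, -5)

T1 rotate counter-clockwise with cos θ = -3/5, sin θ = -4/5: (-3, 1) → (13/5, 9/5)
T2 rotate counter-clockwise with cos θ = 7/25, sin θ = 24/25: (13/5, 9/5) → (-1, 3)
T3 reflect across y = 0: (-1, 3) → (-1, -3)
T4 reflect across x = 0: (-1, -3) → (1, -3)
T5 translate by (5, -2): (1, -3) → (6, -5)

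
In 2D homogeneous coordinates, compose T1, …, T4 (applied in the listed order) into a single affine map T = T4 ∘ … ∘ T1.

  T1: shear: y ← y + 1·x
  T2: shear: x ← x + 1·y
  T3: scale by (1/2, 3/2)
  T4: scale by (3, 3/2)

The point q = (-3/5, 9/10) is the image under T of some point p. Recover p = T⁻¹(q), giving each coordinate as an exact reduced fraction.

p = (-4/5, 6/5)

T1 = [1 0 0; 1 1 0; 0 0 1]
T2·T1 = [2 1 0; 1 1 0; 0 0 1]
T3·…·T1 = [1 1/2 0; 3/2 3/2 0; 0 0 1]
T4·…·T1 = [3 3/2 0; 9/4 9/4 0; 0 0 1]
det M = 27/8; M⁻¹ = [2/3 -4/9 0; -2/3 8/9 0; 0 0 1]
M⁻¹ · (-3/5, 9/10)ᵀ = (-4/5, 6/5)ᵀ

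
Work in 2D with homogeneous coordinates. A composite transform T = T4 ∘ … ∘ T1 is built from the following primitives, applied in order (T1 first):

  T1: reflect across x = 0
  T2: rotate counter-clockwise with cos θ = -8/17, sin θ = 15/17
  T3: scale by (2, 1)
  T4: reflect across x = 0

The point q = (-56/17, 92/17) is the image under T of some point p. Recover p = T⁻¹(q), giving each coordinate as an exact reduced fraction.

T1 = [-1 0 0; 0 1 0; 0 0 1]
T2·T1 = [8/17 -15/17 0; -15/17 -8/17 0; 0 0 1]
T3·…·T1 = [16/17 -30/17 0; -15/17 -8/17 0; 0 0 1]
T4·…·T1 = [-16/17 30/17 0; -15/17 -8/17 0; 0 0 1]
det M = 2; M⁻¹ = [-4/17 -15/17 0; 15/34 -8/17 0; 0 0 1]
M⁻¹ · (-56/17, 92/17)ᵀ = (-4, -4)ᵀ

p = (-4, -4)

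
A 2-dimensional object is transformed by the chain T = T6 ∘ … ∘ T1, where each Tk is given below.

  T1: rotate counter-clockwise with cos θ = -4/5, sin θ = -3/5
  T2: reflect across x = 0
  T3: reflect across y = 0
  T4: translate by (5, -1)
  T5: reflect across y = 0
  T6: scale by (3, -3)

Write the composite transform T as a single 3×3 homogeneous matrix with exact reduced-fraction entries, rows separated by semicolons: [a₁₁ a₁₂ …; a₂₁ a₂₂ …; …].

T = [12/5 -9/5 15; 9/5 12/5 -3; 0 0 1]

T1 = [-4/5 3/5 0; -3/5 -4/5 0; 0 0 1]
T2·T1 = [4/5 -3/5 0; -3/5 -4/5 0; 0 0 1]
T3·…·T1 = [4/5 -3/5 0; 3/5 4/5 0; 0 0 1]
T4·…·T1 = [4/5 -3/5 5; 3/5 4/5 -1; 0 0 1]
T5·…·T1 = [4/5 -3/5 5; -3/5 -4/5 1; 0 0 1]
T6·…·T1 = [12/5 -9/5 15; 9/5 12/5 -3; 0 0 1]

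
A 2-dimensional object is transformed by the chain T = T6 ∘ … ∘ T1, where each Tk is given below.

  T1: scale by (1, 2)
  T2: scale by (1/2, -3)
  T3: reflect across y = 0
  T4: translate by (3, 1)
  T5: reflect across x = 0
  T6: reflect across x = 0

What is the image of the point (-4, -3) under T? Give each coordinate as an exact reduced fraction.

T(p) = (1, -17)

T1 scale by (1, 2): (-4, -3) → (-4, -6)
T2 scale by (1/2, -3): (-4, -6) → (-2, 18)
T3 reflect across y = 0: (-2, 18) → (-2, -18)
T4 translate by (3, 1): (-2, -18) → (1, -17)
T5 reflect across x = 0: (1, -17) → (-1, -17)
T6 reflect across x = 0: (-1, -17) → (1, -17)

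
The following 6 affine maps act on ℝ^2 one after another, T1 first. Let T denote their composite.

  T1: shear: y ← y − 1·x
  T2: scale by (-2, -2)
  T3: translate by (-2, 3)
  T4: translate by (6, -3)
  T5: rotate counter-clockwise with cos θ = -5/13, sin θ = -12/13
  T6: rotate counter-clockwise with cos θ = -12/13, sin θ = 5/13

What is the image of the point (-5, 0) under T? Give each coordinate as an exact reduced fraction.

T1 shear: y ← y − 1·x: (-5, 0) → (-5, 5)
T2 scale by (-2, -2): (-5, 5) → (10, -10)
T3 translate by (-2, 3): (10, -10) → (8, -7)
T4 translate by (6, -3): (8, -7) → (14, -10)
T5 rotate counter-clockwise with cos θ = -5/13, sin θ = -12/13: (14, -10) → (-190/13, -118/13)
T6 rotate counter-clockwise with cos θ = -12/13, sin θ = 5/13: (-190/13, -118/13) → (2870/169, 466/169)

T(p) = (2870/169, 466/169)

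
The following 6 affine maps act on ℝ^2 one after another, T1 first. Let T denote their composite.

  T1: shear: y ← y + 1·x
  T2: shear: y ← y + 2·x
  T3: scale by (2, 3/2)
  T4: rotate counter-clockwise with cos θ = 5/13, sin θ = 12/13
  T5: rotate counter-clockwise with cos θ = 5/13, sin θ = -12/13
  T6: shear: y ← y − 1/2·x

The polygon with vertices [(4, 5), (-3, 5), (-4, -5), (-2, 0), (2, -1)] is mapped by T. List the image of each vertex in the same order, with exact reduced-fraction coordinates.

image vertices: (8, 43/2), (-6, -3), (-8, -43/2), (-4, -7), (4, 11/2)

T1 shear: y ← y + 1·x: (4, 5) → (4, 9); (-3, 5) → (-3, 2); (-4, -5) → (-4, -9); (-2, 0) → (-2, -2); (2, -1) → (2, 1)
T2 shear: y ← y + 2·x: (4, 9) → (4, 17); (-3, 2) → (-3, -4); (-4, -9) → (-4, -17); (-2, -2) → (-2, -6); (2, 1) → (2, 5)
T3 scale by (2, 3/2): (4, 17) → (8, 51/2); (-3, -4) → (-6, -6); (-4, -17) → (-8, -51/2); (-2, -6) → (-4, -9); (2, 5) → (4, 15/2)
T4 rotate counter-clockwise with cos θ = 5/13, sin θ = 12/13: (8, 51/2) → (-266/13, 447/26); (-6, -6) → (42/13, -102/13); (-8, -51/2) → (266/13, -447/26); (-4, -9) → (88/13, -93/13); (4, 15/2) → (-70/13, 171/26)
T5 rotate counter-clockwise with cos θ = 5/13, sin θ = -12/13: (-266/13, 447/26) → (8, 51/2); (42/13, -102/13) → (-6, -6); (266/13, -447/26) → (-8, -51/2); (88/13, -93/13) → (-4, -9); (-70/13, 171/26) → (4, 15/2)
T6 shear: y ← y − 1/2·x: (8, 51/2) → (8, 43/2); (-6, -6) → (-6, -3); (-8, -51/2) → (-8, -43/2); (-4, -9) → (-4, -7); (4, 15/2) → (4, 11/2)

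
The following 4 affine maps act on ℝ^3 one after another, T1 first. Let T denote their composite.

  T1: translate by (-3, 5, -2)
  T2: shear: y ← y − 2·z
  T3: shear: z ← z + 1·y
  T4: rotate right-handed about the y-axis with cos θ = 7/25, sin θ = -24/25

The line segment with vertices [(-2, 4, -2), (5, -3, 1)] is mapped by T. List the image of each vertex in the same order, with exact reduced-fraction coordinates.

image vertices: (-347/25, 17, -29/25), (-58/25, 4, 69/25)

T1 translate by (-3, 5, -2): (-2, 4, -2) → (-5, 9, -4); (5, -3, 1) → (2, 2, -1)
T2 shear: y ← y − 2·z: (-5, 9, -4) → (-5, 17, -4); (2, 2, -1) → (2, 4, -1)
T3 shear: z ← z + 1·y: (-5, 17, -4) → (-5, 17, 13); (2, 4, -1) → (2, 4, 3)
T4 rotate right-handed about the y-axis with cos θ = 7/25, sin θ = -24/25: (-5, 17, 13) → (-347/25, 17, -29/25); (2, 4, 3) → (-58/25, 4, 69/25)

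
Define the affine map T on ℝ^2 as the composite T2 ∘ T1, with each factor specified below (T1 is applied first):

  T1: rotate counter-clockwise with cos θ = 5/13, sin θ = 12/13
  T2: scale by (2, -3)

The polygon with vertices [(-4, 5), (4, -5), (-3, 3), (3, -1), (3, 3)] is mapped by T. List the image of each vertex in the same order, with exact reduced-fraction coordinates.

T1 rotate counter-clockwise with cos θ = 5/13, sin θ = 12/13: (-4, 5) → (-80/13, -23/13); (4, -5) → (80/13, 23/13); (-3, 3) → (-51/13, -21/13); (3, -1) → (27/13, 31/13); (3, 3) → (-21/13, 51/13)
T2 scale by (2, -3): (-80/13, -23/13) → (-160/13, 69/13); (80/13, 23/13) → (160/13, -69/13); (-51/13, -21/13) → (-102/13, 63/13); (27/13, 31/13) → (54/13, -93/13); (-21/13, 51/13) → (-42/13, -153/13)

image vertices: (-160/13, 69/13), (160/13, -69/13), (-102/13, 63/13), (54/13, -93/13), (-42/13, -153/13)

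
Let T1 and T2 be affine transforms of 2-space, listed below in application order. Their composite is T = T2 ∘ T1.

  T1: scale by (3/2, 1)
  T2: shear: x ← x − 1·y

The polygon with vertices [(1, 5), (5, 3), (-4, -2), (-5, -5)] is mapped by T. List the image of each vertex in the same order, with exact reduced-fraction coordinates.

T1 scale by (3/2, 1): (1, 5) → (3/2, 5); (5, 3) → (15/2, 3); (-4, -2) → (-6, -2); (-5, -5) → (-15/2, -5)
T2 shear: x ← x − 1·y: (3/2, 5) → (-7/2, 5); (15/2, 3) → (9/2, 3); (-6, -2) → (-4, -2); (-15/2, -5) → (-5/2, -5)

image vertices: (-7/2, 5), (9/2, 3), (-4, -2), (-5/2, -5)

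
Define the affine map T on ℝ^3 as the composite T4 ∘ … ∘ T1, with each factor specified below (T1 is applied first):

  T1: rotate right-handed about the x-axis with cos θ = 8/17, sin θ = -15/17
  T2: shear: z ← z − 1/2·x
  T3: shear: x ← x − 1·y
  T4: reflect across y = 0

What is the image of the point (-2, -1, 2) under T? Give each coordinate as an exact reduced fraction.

T1 rotate right-handed about the x-axis with cos θ = 8/17, sin θ = -15/17: (-2, -1, 2) → (-2, 22/17, 31/17)
T2 shear: z ← z − 1/2·x: (-2, 22/17, 31/17) → (-2, 22/17, 48/17)
T3 shear: x ← x − 1·y: (-2, 22/17, 48/17) → (-56/17, 22/17, 48/17)
T4 reflect across y = 0: (-56/17, 22/17, 48/17) → (-56/17, -22/17, 48/17)

T(p) = (-56/17, -22/17, 48/17)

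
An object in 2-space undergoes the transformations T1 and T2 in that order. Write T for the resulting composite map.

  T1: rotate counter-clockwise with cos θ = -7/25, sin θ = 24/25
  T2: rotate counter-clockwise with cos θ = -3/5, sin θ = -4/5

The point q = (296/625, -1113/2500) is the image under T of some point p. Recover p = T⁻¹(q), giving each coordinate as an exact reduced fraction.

T1 = [-7/25 -24/25 0; 24/25 -7/25 0; 0 0 1]
T2·T1 = [117/125 44/125 0; -44/125 117/125 0; 0 0 1]
det M = 1; M⁻¹ = [117/125 -44/125 0; 44/125 117/125 0; 0 0 1]
M⁻¹ · (296/625, -1113/2500)ᵀ = (3/5, -1/4)ᵀ

p = (3/5, -1/4)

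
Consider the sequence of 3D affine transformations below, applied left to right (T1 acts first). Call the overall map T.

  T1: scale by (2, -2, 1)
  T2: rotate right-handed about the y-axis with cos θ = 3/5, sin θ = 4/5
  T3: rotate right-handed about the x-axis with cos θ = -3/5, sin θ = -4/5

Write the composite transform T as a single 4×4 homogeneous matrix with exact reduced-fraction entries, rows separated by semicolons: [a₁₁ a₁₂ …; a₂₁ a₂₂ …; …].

T = [6/5 0 4/5 0; -32/25 6/5 12/25 0; 24/25 8/5 -9/25 0; 0 0 0 1]

T1 = [2 0 0 0; 0 -2 0 0; 0 0 1 0; 0 0 0 1]
T2·T1 = [6/5 0 4/5 0; 0 -2 0 0; -8/5 0 3/5 0; 0 0 0 1]
T3·…·T1 = [6/5 0 4/5 0; -32/25 6/5 12/25 0; 24/25 8/5 -9/25 0; 0 0 0 1]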